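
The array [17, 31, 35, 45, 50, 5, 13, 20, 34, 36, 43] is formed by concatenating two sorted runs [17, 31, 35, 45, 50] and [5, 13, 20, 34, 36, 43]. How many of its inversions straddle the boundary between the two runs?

21

Count, for every r in R, how many entries of L exceed r:
r = 5: 17, 31, 35, 45, 50 → 5
r = 13: 17, 31, 35, 45, 50 → 5
r = 20: 31, 35, 45, 50 → 4
r = 34: 35, 45, 50 → 3
r = 36: 45, 50 → 2
r = 43: 45, 50 → 2
Cross-inversions: 5 + 5 + 4 + 3 + 2 + 2 = 21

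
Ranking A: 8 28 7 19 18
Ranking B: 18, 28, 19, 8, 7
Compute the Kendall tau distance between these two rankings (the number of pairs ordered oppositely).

There are 7 discordant pairs.

Assign each item its position (1..5) in the first ordering, then rewrite the second ordering as that position sequence:
positions: 8→1, 28→2, 7→3, 19→4, 18→5
second ordering as positions: [5, 2, 4, 1, 3]
Discordant pairs = inversions in this position sequence.
5: 2, 4, 1, 3 → 4
2: 1 → 1
4: 1, 3 → 2
1: 0
3: 0
Total: 4 + 1 + 2 + 0 + 0 = 7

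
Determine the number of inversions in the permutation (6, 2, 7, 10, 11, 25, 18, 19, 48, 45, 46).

There are 5 inversions.

For each element, count later entries that are smaller:
6 → 2 → 1
2 → none → 0
7 → none → 0
10 → none → 0
11 → none → 0
25 → 18, 19 → 2
18 → none → 0
19 → none → 0
48 → 45, 46 → 2
45 → none → 0
46 → none → 0
Sum: 1 + 0 + 0 + 0 + 0 + 2 + 0 + 0 + 2 + 0 + 0 = 5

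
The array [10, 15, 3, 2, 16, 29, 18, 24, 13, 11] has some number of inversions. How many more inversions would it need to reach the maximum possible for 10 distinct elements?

27

Maximum inversions for 10 distinct elements is C(10, 2) = 10·9/2 = 45.
Current inversions — for each element, count later smaller elements:
10: 2
15: 4
3: 1
2: 0
16: 2
29: 4
18: 2
24: 2
13: 1
11: 0
Current total: 2 + 4 + 1 + 0 + 2 + 4 + 2 + 2 + 1 + 0 = 18
Shortfall: 45 − 18 = 27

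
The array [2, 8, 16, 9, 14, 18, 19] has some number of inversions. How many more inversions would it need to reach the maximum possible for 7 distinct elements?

19 inversions short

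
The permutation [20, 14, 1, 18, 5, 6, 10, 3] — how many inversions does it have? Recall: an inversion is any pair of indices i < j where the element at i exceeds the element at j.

Count, for each position, how many later elements it exceeds:
20 → 14, 1, 18, 5, 6, 10, 3 → 7
14 → 1, 5, 6, 10, 3 → 5
1 → none → 0
18 → 5, 6, 10, 3 → 4
5 → 3 → 1
6 → 3 → 1
10 → 3 → 1
3 → none → 0
Sum: 7 + 5 + 0 + 4 + 1 + 1 + 1 + 0 = 19

19 inversions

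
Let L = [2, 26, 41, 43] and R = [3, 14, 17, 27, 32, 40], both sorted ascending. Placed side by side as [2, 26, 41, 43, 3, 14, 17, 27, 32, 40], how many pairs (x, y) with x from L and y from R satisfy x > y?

15

Count, for every r in R, how many entries of L exceed r:
r = 3: 26, 41, 43 → 3
r = 14: 26, 41, 43 → 3
r = 17: 26, 41, 43 → 3
r = 27: 41, 43 → 2
r = 32: 41, 43 → 2
r = 40: 41, 43 → 2
Cross-inversions: 3 + 3 + 3 + 2 + 2 + 2 = 15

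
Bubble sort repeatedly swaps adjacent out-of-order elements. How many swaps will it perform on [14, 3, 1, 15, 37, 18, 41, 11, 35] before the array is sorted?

11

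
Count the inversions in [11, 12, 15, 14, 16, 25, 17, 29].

2 out-of-order pairs

Element-by-element contributions:
11: 0
12: 0
15: 1
14: 0
16: 0
25: 1
17: 0
29: 0
Sum: 0 + 0 + 1 + 0 + 0 + 1 + 0 + 0 = 2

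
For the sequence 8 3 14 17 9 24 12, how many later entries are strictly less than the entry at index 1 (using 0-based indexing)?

0

The element at index 1 is 3.
Elements after it: 14, 17, 9, 24, 12
None of them are smaller than 3.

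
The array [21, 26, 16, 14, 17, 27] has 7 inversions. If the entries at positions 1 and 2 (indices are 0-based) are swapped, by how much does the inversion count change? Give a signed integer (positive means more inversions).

Positions 1 and 2 hold 26 and 16; after swapping, the array is [21, 16, 26, 14, 17, 27].
Count, for each position, how many later elements it exceeds:
21 → 16, 14, 17 → 3
16 → 14 → 1
26 → 14, 17 → 2
14 → none → 0
17 → none → 0
27 → none → 0
Sum: 3 + 1 + 2 + 0 + 0 + 0 = 6
Change: 6 − 7 = -1

-1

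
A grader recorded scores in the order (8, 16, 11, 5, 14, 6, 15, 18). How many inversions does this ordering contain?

10 inversions

Count, for each position, how many later elements it exceeds:
8 → 5, 6 → 2
16 → 11, 5, 14, 6, 15 → 5
11 → 5, 6 → 2
5 → none → 0
14 → 6 → 1
6 → none → 0
15 → none → 0
18 → none → 0
Sum: 2 + 5 + 2 + 0 + 1 + 0 + 0 + 0 = 10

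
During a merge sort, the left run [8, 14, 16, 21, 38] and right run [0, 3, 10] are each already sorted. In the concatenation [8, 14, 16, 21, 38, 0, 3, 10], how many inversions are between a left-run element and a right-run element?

Take each right-half value and tally the left-half values above it:
r = 0: 8, 14, 16, 21, 38 → 5
r = 3: 8, 14, 16, 21, 38 → 5
r = 10: 14, 16, 21, 38 → 4
Cross-inversions: 5 + 5 + 4 = 14

14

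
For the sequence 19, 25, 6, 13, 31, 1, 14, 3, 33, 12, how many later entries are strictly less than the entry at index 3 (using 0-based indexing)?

3

The element at index 3 is 13.
Elements after it: 31, 1, 14, 3, 33, 12
Those smaller than 13: 1, 3, 12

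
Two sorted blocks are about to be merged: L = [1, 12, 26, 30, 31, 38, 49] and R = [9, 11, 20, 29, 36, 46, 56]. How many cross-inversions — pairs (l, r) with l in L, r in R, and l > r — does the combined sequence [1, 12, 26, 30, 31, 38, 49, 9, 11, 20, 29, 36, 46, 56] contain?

24

Count, for every r in R, how many entries of L exceed r:
r = 9: 12, 26, 30, 31, 38, 49 → 6
r = 11: 12, 26, 30, 31, 38, 49 → 6
r = 20: 26, 30, 31, 38, 49 → 5
r = 29: 30, 31, 38, 49 → 4
r = 36: 38, 49 → 2
r = 46: 49 → 1
r = 56: none → 0
Cross-inversions: 6 + 6 + 5 + 4 + 2 + 1 + 0 = 24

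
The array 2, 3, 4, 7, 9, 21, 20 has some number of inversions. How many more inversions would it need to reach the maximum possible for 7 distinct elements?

20 inversions short

Maximum inversions for 7 distinct elements is C(7, 2) = 7·6/2 = 21.
Current inversions — for each element, count later smaller elements:
2: 0
3: 0
4: 0
7: 0
9: 0
21: 1
20: 0
Current total: 0 + 0 + 0 + 0 + 0 + 1 + 0 = 1
Shortfall: 21 − 1 = 20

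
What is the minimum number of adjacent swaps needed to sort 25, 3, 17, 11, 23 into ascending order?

5

Each adjacent swap fixes exactly one inversion, so the minimum swap count equals the number of inversions.
Count inversions — for each element, later elements that are smaller:
25: 3, 17, 11, 23 → 4
3: none → 0
17: 11 → 1
11: none → 0
23: none → 0
Total inversions: 4 + 0 + 1 + 0 + 0 = 5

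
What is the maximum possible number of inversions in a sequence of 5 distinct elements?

10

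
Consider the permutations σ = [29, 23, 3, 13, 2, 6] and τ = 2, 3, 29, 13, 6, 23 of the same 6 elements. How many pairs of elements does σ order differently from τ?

Discordant pairs: 8

Assign each item its position (1..6) in the first ordering, then rewrite the second ordering as that position sequence:
positions: 29→1, 23→2, 3→3, 13→4, 2→5, 6→6
second ordering as positions: [5, 3, 1, 4, 6, 2]
Discordant pairs = inversions in this position sequence.
5: 3, 1, 4, 2 → 4
3: 1, 2 → 2
1: 0
4: 2 → 1
6: 2 → 1
2: 0
Total: 4 + 2 + 0 + 1 + 1 + 0 = 8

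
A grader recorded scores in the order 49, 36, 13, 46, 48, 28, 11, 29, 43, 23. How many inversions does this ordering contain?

29

Sweep left to right; for each value list the smaller values that follow it:
49: 9
36: 5
13: 1
46: 5
48: 5
28: 2
11: 0
29: 1
43: 1
23: 0
Sum: 9 + 5 + 1 + 5 + 5 + 2 + 0 + 1 + 1 + 0 = 29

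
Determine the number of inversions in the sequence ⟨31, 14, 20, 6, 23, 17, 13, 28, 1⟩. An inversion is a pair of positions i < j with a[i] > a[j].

There are 23 inversions.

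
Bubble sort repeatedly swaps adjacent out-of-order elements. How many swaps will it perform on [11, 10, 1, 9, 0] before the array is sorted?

Minimum adjacent swaps = number of inversions (each swap of adjacent out-of-order elements removes one inversion and no swap can remove more).
Count inversions — for each element, later elements that are smaller:
11: 10, 1, 9, 0 → 4
10: 1, 9, 0 → 3
1: 0 → 1
9: 0 → 1
0: none → 0
Total inversions: 4 + 3 + 1 + 1 + 0 = 9

9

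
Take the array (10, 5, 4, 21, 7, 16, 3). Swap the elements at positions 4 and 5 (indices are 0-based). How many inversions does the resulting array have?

13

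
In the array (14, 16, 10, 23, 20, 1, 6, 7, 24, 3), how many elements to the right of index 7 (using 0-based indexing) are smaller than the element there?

1

The element at index 7 is 7.
Elements after it: 24, 3
Those smaller than 7: 3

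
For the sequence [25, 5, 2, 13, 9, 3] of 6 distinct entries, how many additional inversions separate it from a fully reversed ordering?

Maximum inversions for 6 distinct elements is C(6, 2) = 6·5/2 = 15.
Current inversions — for each element, count later smaller elements:
25: 5
5: 2
2: 0
13: 2
9: 1
3: 0
Current total: 5 + 2 + 0 + 2 + 1 + 0 = 10
Shortfall: 15 − 10 = 5

5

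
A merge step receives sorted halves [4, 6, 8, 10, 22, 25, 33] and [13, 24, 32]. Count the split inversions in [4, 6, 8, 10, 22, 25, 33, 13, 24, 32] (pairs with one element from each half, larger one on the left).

6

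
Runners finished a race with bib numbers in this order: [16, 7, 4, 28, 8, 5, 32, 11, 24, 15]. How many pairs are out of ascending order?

Element-by-element contributions:
16 → 7, 4, 8, 5, 11, 15 → 6
7 → 4, 5 → 2
4 → none → 0
28 → 8, 5, 11, 24, 15 → 5
8 → 5 → 1
5 → none → 0
32 → 11, 24, 15 → 3
11 → none → 0
24 → 15 → 1
15 → none → 0
Sum: 6 + 2 + 0 + 5 + 1 + 0 + 3 + 0 + 1 + 0 = 18

There are 18 inversions.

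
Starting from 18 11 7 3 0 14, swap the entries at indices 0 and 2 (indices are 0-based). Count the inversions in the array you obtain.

Positions 0 and 2 hold 18 and 7; after swapping, the array is [7, 11, 18, 3, 0, 14].
Count, for each position, how many later elements it exceeds:
7 → 3, 0 → 2
11 → 3, 0 → 2
18 → 3, 0, 14 → 3
3 → 0 → 1
0 → none → 0
14 → none → 0
Sum: 2 + 2 + 3 + 1 + 0 + 0 = 8

8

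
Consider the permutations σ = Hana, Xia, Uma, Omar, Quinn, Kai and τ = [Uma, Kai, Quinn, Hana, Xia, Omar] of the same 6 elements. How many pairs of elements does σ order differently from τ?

Assign each item its position (1..6) in the first ordering, then rewrite the second ordering as that position sequence:
positions: Hana→1, Xia→2, Uma→3, Omar→4, Quinn→5, Kai→6
second ordering as positions: [3, 6, 5, 1, 2, 4]
Discordant pairs = inversions in this position sequence.
3: 1, 2 → 2
6: 5, 1, 2, 4 → 4
5: 1, 2, 4 → 3
1: 0
2: 0
4: 0
Total: 2 + 4 + 3 + 0 + 0 + 0 = 9

9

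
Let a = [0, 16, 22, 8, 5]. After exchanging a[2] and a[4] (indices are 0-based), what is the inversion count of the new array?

2 inversions

Positions 2 and 4 hold 22 and 5; after swapping, the array is [0, 16, 5, 8, 22].
Count, for each position, how many later elements it exceeds:
0: 0
16: 2
5: 0
8: 0
22: 0
Sum: 0 + 2 + 0 + 0 + 0 = 2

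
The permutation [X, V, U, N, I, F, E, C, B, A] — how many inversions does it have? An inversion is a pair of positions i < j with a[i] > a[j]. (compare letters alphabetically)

Sweep left to right; for each value list the smaller values that follow it:
X → V, U, N, I, F, E, C, B, A → 9
V → U, N, I, F, E, C, B, A → 8
U → N, I, F, E, C, B, A → 7
N → I, F, E, C, B, A → 6
I → F, E, C, B, A → 5
F → E, C, B, A → 4
E → C, B, A → 3
C → B, A → 2
B → A → 1
A → none → 0
Sum: 9 + 8 + 7 + 6 + 5 + 4 + 3 + 2 + 1 + 0 = 45

45 inversions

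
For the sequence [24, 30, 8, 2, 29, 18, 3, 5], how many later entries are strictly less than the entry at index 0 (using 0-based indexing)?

The element at index 0 is 24.
Elements after it: 30, 8, 2, 29, 18, 3, 5
Those smaller than 24: 8, 2, 18, 3, 5

5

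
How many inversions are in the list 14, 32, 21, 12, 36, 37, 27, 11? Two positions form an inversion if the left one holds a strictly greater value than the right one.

There are 14 out-of-order pairs.

Element-by-element contributions:
14 → 12, 11 → 2
32 → 21, 12, 27, 11 → 4
21 → 12, 11 → 2
12 → 11 → 1
36 → 27, 11 → 2
37 → 27, 11 → 2
27 → 11 → 1
11 → none → 0
Sum: 2 + 4 + 2 + 1 + 2 + 2 + 1 + 0 = 14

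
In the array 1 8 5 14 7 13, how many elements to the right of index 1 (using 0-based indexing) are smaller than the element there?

The element at index 1 is 8.
Elements after it: 5, 14, 7, 13
Those smaller than 8: 5, 7

2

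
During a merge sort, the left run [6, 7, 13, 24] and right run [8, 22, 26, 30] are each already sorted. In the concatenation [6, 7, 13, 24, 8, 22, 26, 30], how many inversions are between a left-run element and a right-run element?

There are 3 cross-inversions.

Take each right-half value and tally the left-half values above it:
r = 8: 13, 24 → 2
r = 22: 24 → 1
r = 26: none → 0
r = 30: none → 0
Cross-inversions: 2 + 1 + 0 + 0 = 3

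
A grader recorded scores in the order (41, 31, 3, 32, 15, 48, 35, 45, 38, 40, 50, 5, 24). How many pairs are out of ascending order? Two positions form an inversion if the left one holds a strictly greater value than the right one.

For each element, count later entries that are smaller:
41 → 31, 3, 32, 15, 35, 38, 40, 5, 24 → 9
31 → 3, 15, 5, 24 → 4
3 → none → 0
32 → 15, 5, 24 → 3
15 → 5 → 1
48 → 35, 45, 38, 40, 5, 24 → 6
35 → 5, 24 → 2
45 → 38, 40, 5, 24 → 4
38 → 5, 24 → 2
40 → 5, 24 → 2
50 → 5, 24 → 2
5 → none → 0
24 → none → 0
Sum: 9 + 4 + 0 + 3 + 1 + 6 + 2 + 4 + 2 + 2 + 2 + 0 + 0 = 35

35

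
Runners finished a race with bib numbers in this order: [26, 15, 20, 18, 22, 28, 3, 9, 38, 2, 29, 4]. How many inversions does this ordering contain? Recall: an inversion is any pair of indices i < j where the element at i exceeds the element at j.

36 inversions

Sweep left to right; for each value list the smaller values that follow it:
26 → 15, 20, 18, 22, 3, 9, 2, 4 → 8
15 → 3, 9, 2, 4 → 4
20 → 18, 3, 9, 2, 4 → 5
18 → 3, 9, 2, 4 → 4
22 → 3, 9, 2, 4 → 4
28 → 3, 9, 2, 4 → 4
3 → 2 → 1
9 → 2, 4 → 2
38 → 2, 29, 4 → 3
2 → none → 0
29 → 4 → 1
4 → none → 0
Sum: 8 + 4 + 5 + 4 + 4 + 4 + 1 + 2 + 3 + 0 + 1 + 0 = 36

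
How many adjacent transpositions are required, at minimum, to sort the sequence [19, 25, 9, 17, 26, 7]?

Each adjacent swap fixes exactly one inversion, so the minimum swap count equals the number of inversions.
Count inversions — for each element, later elements that are smaller:
19: 9, 17, 7 → 3
25: 9, 17, 7 → 3
9: 7 → 1
17: 7 → 1
26: 7 → 1
7: none → 0
Total inversions: 3 + 3 + 1 + 1 + 1 + 0 = 9

9 adjacent swaps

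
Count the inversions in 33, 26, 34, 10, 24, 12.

Inversions: 11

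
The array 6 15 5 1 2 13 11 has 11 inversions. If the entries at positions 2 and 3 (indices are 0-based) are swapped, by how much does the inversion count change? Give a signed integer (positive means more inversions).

Positions 2 and 3 hold 5 and 1; after swapping, the array is [6, 15, 1, 5, 2, 13, 11].
Element-by-element contributions:
6 → 1, 5, 2 → 3
15 → 1, 5, 2, 13, 11 → 5
1 → none → 0
5 → 2 → 1
2 → none → 0
13 → 11 → 1
11 → none → 0
Sum: 3 + 5 + 0 + 1 + 0 + 1 + 0 = 10
Change: 10 − 11 = -1

-1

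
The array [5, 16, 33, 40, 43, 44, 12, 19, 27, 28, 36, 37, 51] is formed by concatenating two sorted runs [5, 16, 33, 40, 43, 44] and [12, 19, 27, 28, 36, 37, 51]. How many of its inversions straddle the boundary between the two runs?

23

Count, for every r in R, how many entries of L exceed r:
r = 12: 16, 33, 40, 43, 44 → 5
r = 19: 33, 40, 43, 44 → 4
r = 27: 33, 40, 43, 44 → 4
r = 28: 33, 40, 43, 44 → 4
r = 36: 40, 43, 44 → 3
r = 37: 40, 43, 44 → 3
r = 51: none → 0
Cross-inversions: 5 + 4 + 4 + 4 + 3 + 3 + 0 = 23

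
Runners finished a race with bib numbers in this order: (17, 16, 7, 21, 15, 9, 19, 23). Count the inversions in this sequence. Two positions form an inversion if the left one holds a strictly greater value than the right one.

Inversions: 11

Count, for each position, how many later elements it exceeds:
17: 4
16: 3
7: 0
21: 3
15: 1
9: 0
19: 0
23: 0
Sum: 4 + 3 + 0 + 3 + 1 + 0 + 0 + 0 = 11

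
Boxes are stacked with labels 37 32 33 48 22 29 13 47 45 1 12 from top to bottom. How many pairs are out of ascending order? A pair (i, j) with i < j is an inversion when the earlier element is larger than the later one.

37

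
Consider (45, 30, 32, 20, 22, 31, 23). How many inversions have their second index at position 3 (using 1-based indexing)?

1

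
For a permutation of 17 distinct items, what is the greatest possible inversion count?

136 inversions

The maximum occurs when the array is in strictly decreasing order: every one of the C(17, 2) pairs is inverted.
C(17, 2) = 17·16/2 = 136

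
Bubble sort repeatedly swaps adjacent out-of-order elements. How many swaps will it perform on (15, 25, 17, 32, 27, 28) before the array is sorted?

Minimum adjacent swaps = number of inversions (each swap of adjacent out-of-order elements removes one inversion and no swap can remove more).
Count inversions — for each element, later elements that are smaller:
15: none → 0
25: 17 → 1
17: none → 0
32: 27, 28 → 2
27: none → 0
28: none → 0
Total inversions: 0 + 1 + 0 + 2 + 0 + 0 = 3

Adjacent swaps: 3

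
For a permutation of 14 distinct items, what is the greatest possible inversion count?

91

A reversed (strictly descending) arrangement makes every pair an inversion, giving C(14, 2) inversions.
C(14, 2) = 14·13/2 = 91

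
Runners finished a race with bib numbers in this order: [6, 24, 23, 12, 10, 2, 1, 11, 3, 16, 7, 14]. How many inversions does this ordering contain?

There are 37 out-of-order pairs.

Element-by-element contributions:
6 → 2, 1, 3 → 3
24 → 23, 12, 10, 2, 1, 11, 3, 16, 7, 14 → 10
23 → 12, 10, 2, 1, 11, 3, 16, 7, 14 → 9
12 → 10, 2, 1, 11, 3, 7 → 6
10 → 2, 1, 3, 7 → 4
2 → 1 → 1
1 → none → 0
11 → 3, 7 → 2
3 → none → 0
16 → 7, 14 → 2
7 → none → 0
14 → none → 0
Sum: 3 + 10 + 9 + 6 + 4 + 1 + 0 + 2 + 0 + 2 + 0 + 0 = 37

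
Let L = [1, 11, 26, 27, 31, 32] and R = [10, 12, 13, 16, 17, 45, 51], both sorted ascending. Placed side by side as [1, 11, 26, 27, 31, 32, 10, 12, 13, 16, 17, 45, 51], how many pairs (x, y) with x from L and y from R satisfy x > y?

21 cross-inversions

Take each right-half value and tally the left-half values above it:
r = 10: 11, 26, 27, 31, 32 → 5
r = 12: 26, 27, 31, 32 → 4
r = 13: 26, 27, 31, 32 → 4
r = 16: 26, 27, 31, 32 → 4
r = 17: 26, 27, 31, 32 → 4
r = 45: none → 0
r = 51: none → 0
Cross-inversions: 5 + 4 + 4 + 4 + 4 + 0 + 0 = 21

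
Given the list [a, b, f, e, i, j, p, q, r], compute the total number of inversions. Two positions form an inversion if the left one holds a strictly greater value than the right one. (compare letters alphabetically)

Count, for each position, how many later elements it exceeds:
a → none → 0
b → none → 0
f → e → 1
e → none → 0
i → none → 0
j → none → 0
p → none → 0
q → none → 0
r → none → 0
Sum: 0 + 0 + 1 + 0 + 0 + 0 + 0 + 0 + 0 = 1

1 out-of-order pair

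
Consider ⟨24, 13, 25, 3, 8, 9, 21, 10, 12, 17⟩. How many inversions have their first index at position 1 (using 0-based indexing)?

5 such elements

The element at index 1 is 13.
Elements after it: 25, 3, 8, 9, 21, 10, 12, 17
Those smaller than 13: 3, 8, 9, 10, 12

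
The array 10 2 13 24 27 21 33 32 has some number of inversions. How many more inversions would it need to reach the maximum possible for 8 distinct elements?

24

Maximum inversions for 8 distinct elements is C(8, 2) = 8·7/2 = 28.
Current inversions — for each element, count later smaller elements:
10: 1
2: 0
13: 0
24: 1
27: 1
21: 0
33: 1
32: 0
Current total: 1 + 0 + 0 + 1 + 1 + 0 + 1 + 0 = 4
Shortfall: 28 − 4 = 24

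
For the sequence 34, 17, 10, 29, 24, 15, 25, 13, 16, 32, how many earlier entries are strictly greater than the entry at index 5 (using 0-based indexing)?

The element at index 5 is 15.
Elements before it: 34, 17, 10, 29, 24
Those larger than 15: 34, 17, 29, 24

4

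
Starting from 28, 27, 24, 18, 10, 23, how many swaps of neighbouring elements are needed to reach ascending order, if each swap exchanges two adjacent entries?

Minimum adjacent swaps = number of inversions (each swap of adjacent out-of-order elements removes one inversion and no swap can remove more).
Count inversions — for each element, later elements that are smaller:
28: 27, 24, 18, 10, 23 → 5
27: 24, 18, 10, 23 → 4
24: 18, 10, 23 → 3
18: 10 → 1
10: none → 0
23: none → 0
Total inversions: 5 + 4 + 3 + 1 + 0 + 0 = 13

13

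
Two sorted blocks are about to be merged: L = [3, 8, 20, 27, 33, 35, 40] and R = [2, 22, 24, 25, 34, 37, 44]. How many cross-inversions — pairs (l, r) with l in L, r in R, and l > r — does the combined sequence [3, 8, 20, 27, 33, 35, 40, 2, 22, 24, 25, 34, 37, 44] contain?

22 cross-inversions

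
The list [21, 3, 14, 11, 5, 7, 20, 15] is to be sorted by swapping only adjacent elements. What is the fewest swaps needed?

There are 13 swaps.

Each adjacent swap fixes exactly one inversion, so the minimum swap count equals the number of inversions.
Count inversions — for each element, later elements that are smaller:
21: 3, 14, 11, 5, 7, 20, 15 → 7
3: none → 0
14: 11, 5, 7 → 3
11: 5, 7 → 2
5: none → 0
7: none → 0
20: 15 → 1
15: none → 0
Total inversions: 7 + 0 + 3 + 2 + 0 + 0 + 1 + 0 = 13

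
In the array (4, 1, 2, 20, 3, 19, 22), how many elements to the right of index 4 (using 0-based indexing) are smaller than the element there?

0

The element at index 4 is 3.
Elements after it: 19, 22
None of them are smaller than 3.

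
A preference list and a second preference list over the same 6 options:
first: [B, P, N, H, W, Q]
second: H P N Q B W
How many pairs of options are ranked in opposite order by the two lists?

7

Assign each item its position (1..6) in the first ordering, then rewrite the second ordering as that position sequence:
positions: B→1, P→2, N→3, H→4, W→5, Q→6
second ordering as positions: [4, 2, 3, 6, 1, 5]
Discordant pairs = inversions in this position sequence.
4: 2, 3, 1 → 3
2: 1 → 1
3: 1 → 1
6: 1, 5 → 2
1: 0
5: 0
Total: 3 + 1 + 1 + 2 + 0 + 0 = 7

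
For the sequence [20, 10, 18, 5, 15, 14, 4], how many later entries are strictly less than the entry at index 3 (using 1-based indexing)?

4

The element at index 3 is 18.
Elements after it: 5, 15, 14, 4
Those smaller than 18: 5, 15, 14, 4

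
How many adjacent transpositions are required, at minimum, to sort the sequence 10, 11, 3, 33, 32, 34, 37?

Minimum adjacent swaps = number of inversions (each swap of adjacent out-of-order elements removes one inversion and no swap can remove more).
Count inversions — for each element, later elements that are smaller:
10: 3 → 1
11: 3 → 1
3: none → 0
33: 32 → 1
32: none → 0
34: none → 0
37: none → 0
Total inversions: 1 + 1 + 0 + 1 + 0 + 0 + 0 = 3

3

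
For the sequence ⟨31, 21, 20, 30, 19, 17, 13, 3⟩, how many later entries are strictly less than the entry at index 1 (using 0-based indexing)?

5 such elements

The element at index 1 is 21.
Elements after it: 20, 30, 19, 17, 13, 3
Those smaller than 21: 20, 19, 17, 13, 3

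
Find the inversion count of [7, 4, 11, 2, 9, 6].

Sweep left to right; for each value list the smaller values that follow it:
7 → 4, 2, 6 → 3
4 → 2 → 1
11 → 2, 9, 6 → 3
2 → none → 0
9 → 6 → 1
6 → none → 0
Sum: 3 + 1 + 3 + 0 + 1 + 0 = 8

There are 8 inversions.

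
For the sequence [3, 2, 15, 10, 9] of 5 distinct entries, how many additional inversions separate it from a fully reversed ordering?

Maximum inversions for 5 distinct elements is C(5, 2) = 5·4/2 = 10.
Current inversions — for each element, count later smaller elements:
3: 1
2: 0
15: 2
10: 1
9: 0
Current total: 1 + 0 + 2 + 1 + 0 = 4
Shortfall: 10 − 4 = 6

6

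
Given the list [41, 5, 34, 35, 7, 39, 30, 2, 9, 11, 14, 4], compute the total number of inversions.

43 out-of-order pairs

Count, for each position, how many later elements it exceeds:
41: 11
5: 2
34: 7
35: 7
7: 2
39: 6
30: 5
2: 0
9: 1
11: 1
14: 1
4: 0
Sum: 11 + 2 + 7 + 7 + 2 + 6 + 5 + 0 + 1 + 1 + 1 + 0 = 43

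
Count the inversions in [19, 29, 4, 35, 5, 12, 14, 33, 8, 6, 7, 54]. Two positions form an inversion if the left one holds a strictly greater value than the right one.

Sweep left to right; for each value list the smaller values that follow it:
19 → 4, 5, 12, 14, 8, 6, 7 → 7
29 → 4, 5, 12, 14, 8, 6, 7 → 7
4 → none → 0
35 → 5, 12, 14, 33, 8, 6, 7 → 7
5 → none → 0
12 → 8, 6, 7 → 3
14 → 8, 6, 7 → 3
33 → 8, 6, 7 → 3
8 → 6, 7 → 2
6 → none → 0
7 → none → 0
54 → none → 0
Sum: 7 + 7 + 0 + 7 + 0 + 3 + 3 + 3 + 2 + 0 + 0 + 0 = 32

32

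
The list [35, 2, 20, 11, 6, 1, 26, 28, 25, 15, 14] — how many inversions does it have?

28 inversions

Sweep left to right; for each value list the smaller values that follow it:
35 → 2, 20, 11, 6, 1, 26, 28, 25, 15, 14 → 10
2 → 1 → 1
20 → 11, 6, 1, 15, 14 → 5
11 → 6, 1 → 2
6 → 1 → 1
1 → none → 0
26 → 25, 15, 14 → 3
28 → 25, 15, 14 → 3
25 → 15, 14 → 2
15 → 14 → 1
14 → none → 0
Sum: 10 + 1 + 5 + 2 + 1 + 0 + 3 + 3 + 2 + 1 + 0 = 28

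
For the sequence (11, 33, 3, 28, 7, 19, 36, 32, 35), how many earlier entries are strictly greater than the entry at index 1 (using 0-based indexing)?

0

The element at index 1 is 33.
Elements before it: 11
None of them are larger than 33.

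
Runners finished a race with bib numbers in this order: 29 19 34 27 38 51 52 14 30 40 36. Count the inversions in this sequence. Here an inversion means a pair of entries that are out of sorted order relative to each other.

20 inversions

Sweep left to right; for each value list the smaller values that follow it:
29: 3
19: 1
34: 3
27: 1
38: 3
51: 4
52: 4
14: 0
30: 0
40: 1
36: 0
Sum: 3 + 1 + 3 + 1 + 3 + 4 + 4 + 0 + 0 + 1 + 0 = 20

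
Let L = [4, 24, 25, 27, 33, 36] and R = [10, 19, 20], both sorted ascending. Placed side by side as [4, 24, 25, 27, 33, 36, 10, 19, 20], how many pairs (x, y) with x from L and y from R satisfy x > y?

For each element r of the right run, count left-run elements greater than r:
r = 10: 24, 25, 27, 33, 36 → 5
r = 19: 24, 25, 27, 33, 36 → 5
r = 20: 24, 25, 27, 33, 36 → 5
Cross-inversions: 5 + 5 + 5 = 15

15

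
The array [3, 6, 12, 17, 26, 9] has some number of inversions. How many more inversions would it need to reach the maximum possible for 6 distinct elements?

12 inversions short

Maximum inversions for 6 distinct elements is C(6, 2) = 6·5/2 = 15.
Current inversions — for each element, count later smaller elements:
3: 0
6: 0
12: 1
17: 1
26: 1
9: 0
Current total: 0 + 0 + 1 + 1 + 1 + 0 = 3
Shortfall: 15 − 3 = 12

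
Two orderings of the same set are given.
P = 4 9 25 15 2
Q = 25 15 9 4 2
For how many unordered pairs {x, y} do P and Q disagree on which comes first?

5 disagreeing pairs

Assign each item its position (1..5) in the first ordering, then rewrite the second ordering as that position sequence:
positions: 4→1, 9→2, 25→3, 15→4, 2→5
second ordering as positions: [3, 4, 2, 1, 5]
Discordant pairs = inversions in this position sequence.
3: 2, 1 → 2
4: 2, 1 → 2
2: 1 → 1
1: 0
5: 0
Total: 2 + 2 + 1 + 0 + 0 = 5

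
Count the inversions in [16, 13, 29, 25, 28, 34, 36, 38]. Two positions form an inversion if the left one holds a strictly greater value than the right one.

Count, for each position, how many later elements it exceeds:
16: 1
13: 0
29: 2
25: 0
28: 0
34: 0
36: 0
38: 0
Sum: 1 + 0 + 2 + 0 + 0 + 0 + 0 + 0 = 3

3 inversions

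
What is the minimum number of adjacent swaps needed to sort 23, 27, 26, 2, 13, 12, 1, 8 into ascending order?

The minimum number of adjacent swaps to sort an array equals its inversion count, since every such swap removes exactly one inversion.
Count inversions — for each element, later elements that are smaller:
23: 2, 13, 12, 1, 8 → 5
27: 26, 2, 13, 12, 1, 8 → 6
26: 2, 13, 12, 1, 8 → 5
2: 1 → 1
13: 12, 1, 8 → 3
12: 1, 8 → 2
1: none → 0
8: none → 0
Total inversions: 5 + 6 + 5 + 1 + 3 + 2 + 0 + 0 = 22

22 adjacent swaps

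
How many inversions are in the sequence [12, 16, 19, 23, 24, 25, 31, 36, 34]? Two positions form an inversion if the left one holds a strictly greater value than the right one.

1

For each element, count later entries that are smaller:
12: 0
16: 0
19: 0
23: 0
24: 0
25: 0
31: 0
36: 1
34: 0
Sum: 0 + 0 + 0 + 0 + 0 + 0 + 0 + 1 + 0 = 1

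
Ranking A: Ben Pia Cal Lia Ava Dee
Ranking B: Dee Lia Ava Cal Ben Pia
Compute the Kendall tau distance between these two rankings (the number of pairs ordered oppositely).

13 discordant pairs

Assign each item its position (1..6) in the first ordering, then rewrite the second ordering as that position sequence:
positions: Ben→1, Pia→2, Cal→3, Lia→4, Ava→5, Dee→6
second ordering as positions: [6, 4, 5, 3, 1, 2]
Discordant pairs = inversions in this position sequence.
6: 4, 5, 3, 1, 2 → 5
4: 3, 1, 2 → 3
5: 3, 1, 2 → 3
3: 1, 2 → 2
1: 0
2: 0
Total: 5 + 3 + 3 + 2 + 0 + 0 = 13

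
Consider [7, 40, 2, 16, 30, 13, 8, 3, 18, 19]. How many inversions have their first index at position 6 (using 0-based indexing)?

The element at index 6 is 8.
Elements after it: 3, 18, 19
Those smaller than 8: 3

1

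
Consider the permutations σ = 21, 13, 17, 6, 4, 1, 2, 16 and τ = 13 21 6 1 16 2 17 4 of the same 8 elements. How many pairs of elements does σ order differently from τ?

There are 9 discordant pairs.

Assign each item its position (1..8) in the first ordering, then rewrite the second ordering as that position sequence:
positions: 21→1, 13→2, 17→3, 6→4, 4→5, 1→6, 2→7, 16→8
second ordering as positions: [2, 1, 4, 6, 8, 7, 3, 5]
Discordant pairs = inversions in this position sequence.
2: 1 → 1
1: 0
4: 3 → 1
6: 3, 5 → 2
8: 7, 3, 5 → 3
7: 3, 5 → 2
3: 0
5: 0
Total: 1 + 0 + 1 + 2 + 3 + 2 + 0 + 0 = 9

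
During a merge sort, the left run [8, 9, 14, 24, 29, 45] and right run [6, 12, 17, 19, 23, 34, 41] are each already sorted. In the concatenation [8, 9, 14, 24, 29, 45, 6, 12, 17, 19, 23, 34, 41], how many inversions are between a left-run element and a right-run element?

Take each right-half value and tally the left-half values above it:
r = 6: 8, 9, 14, 24, 29, 45 → 6
r = 12: 14, 24, 29, 45 → 4
r = 17: 24, 29, 45 → 3
r = 19: 24, 29, 45 → 3
r = 23: 24, 29, 45 → 3
r = 34: 45 → 1
r = 41: 45 → 1
Cross-inversions: 6 + 4 + 3 + 3 + 3 + 1 + 1 = 21

There are 21 split inversions.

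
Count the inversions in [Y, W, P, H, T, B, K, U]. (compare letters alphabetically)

Count, for each position, how many later elements it exceeds:
Y: 7
W: 6
P: 3
H: 1
T: 2
B: 0
K: 0
U: 0
Sum: 7 + 6 + 3 + 1 + 2 + 0 + 0 + 0 = 19

Inversions: 19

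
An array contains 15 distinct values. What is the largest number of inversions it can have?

A reversed (strictly descending) arrangement makes every pair an inversion, giving C(15, 2) inversions.
C(15, 2) = 15·14/2 = 105

105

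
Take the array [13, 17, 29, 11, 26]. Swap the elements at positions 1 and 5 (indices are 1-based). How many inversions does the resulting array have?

7 inversions

Positions 1 and 5 hold 13 and 26; after swapping, the array is [26, 17, 29, 11, 13].
Count, for each position, how many later elements it exceeds:
26: 3
17: 2
29: 2
11: 0
13: 0
Sum: 3 + 2 + 2 + 0 + 0 = 7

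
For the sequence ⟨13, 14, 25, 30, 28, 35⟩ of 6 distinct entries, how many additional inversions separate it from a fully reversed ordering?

Maximum inversions for 6 distinct elements is C(6, 2) = 6·5/2 = 15.
Current inversions — for each element, count later smaller elements:
13: 0
14: 0
25: 0
30: 1
28: 0
35: 0
Current total: 0 + 0 + 0 + 1 + 0 + 0 = 1
Shortfall: 15 − 1 = 14

14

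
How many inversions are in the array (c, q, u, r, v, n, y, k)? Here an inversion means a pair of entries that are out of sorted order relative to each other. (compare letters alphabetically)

Sweep left to right; for each value list the smaller values that follow it:
c → none → 0
q → n, k → 2
u → r, n, k → 3
r → n, k → 2
v → n, k → 2
n → k → 1
y → k → 1
k → none → 0
Sum: 0 + 2 + 3 + 2 + 2 + 1 + 1 + 0 = 11

11 out-of-order pairs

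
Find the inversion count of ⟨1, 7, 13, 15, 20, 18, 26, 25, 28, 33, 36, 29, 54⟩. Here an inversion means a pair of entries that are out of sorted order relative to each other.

Sweep left to right; for each value list the smaller values that follow it:
1 → none → 0
7 → none → 0
13 → none → 0
15 → none → 0
20 → 18 → 1
18 → none → 0
26 → 25 → 1
25 → none → 0
28 → none → 0
33 → 29 → 1
36 → 29 → 1
29 → none → 0
54 → none → 0
Sum: 0 + 0 + 0 + 0 + 1 + 0 + 1 + 0 + 0 + 1 + 1 + 0 + 0 = 4

4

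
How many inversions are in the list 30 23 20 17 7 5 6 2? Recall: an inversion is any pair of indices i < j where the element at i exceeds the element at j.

27

Element-by-element contributions:
30: 7
23: 6
20: 5
17: 4
7: 3
5: 1
6: 1
2: 0
Sum: 7 + 6 + 5 + 4 + 3 + 1 + 1 + 0 = 27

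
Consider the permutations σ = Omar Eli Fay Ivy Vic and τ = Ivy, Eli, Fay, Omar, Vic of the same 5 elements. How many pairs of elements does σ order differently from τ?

Assign each item its position (1..5) in the first ordering, then rewrite the second ordering as that position sequence:
positions: Omar→1, Eli→2, Fay→3, Ivy→4, Vic→5
second ordering as positions: [4, 2, 3, 1, 5]
Discordant pairs = inversions in this position sequence.
4: 2, 3, 1 → 3
2: 1 → 1
3: 1 → 1
1: 0
5: 0
Total: 3 + 1 + 1 + 0 + 0 = 5

5 discordant pairs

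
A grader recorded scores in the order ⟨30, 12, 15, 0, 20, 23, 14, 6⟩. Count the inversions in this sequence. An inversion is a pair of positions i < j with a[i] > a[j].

Count, for each position, how many later elements it exceeds:
30: 7
12: 2
15: 3
0: 0
20: 2
23: 2
14: 1
6: 0
Sum: 7 + 2 + 3 + 0 + 2 + 2 + 1 + 0 = 17

17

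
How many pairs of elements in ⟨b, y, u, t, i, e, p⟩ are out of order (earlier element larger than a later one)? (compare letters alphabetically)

Count, for each position, how many later elements it exceeds:
b: 0
y: 5
u: 4
t: 3
i: 1
e: 0
p: 0
Sum: 0 + 5 + 4 + 3 + 1 + 0 + 0 = 13

13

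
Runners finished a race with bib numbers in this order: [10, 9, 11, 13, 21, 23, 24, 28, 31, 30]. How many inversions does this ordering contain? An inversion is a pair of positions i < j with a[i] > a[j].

2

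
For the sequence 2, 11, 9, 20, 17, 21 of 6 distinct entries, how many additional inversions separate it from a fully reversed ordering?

13 inversions short

Maximum inversions for 6 distinct elements is C(6, 2) = 6·5/2 = 15.
Current inversions — for each element, count later smaller elements:
2: 0
11: 1
9: 0
20: 1
17: 0
21: 0
Current total: 0 + 1 + 0 + 1 + 0 + 0 = 2
Shortfall: 15 − 2 = 13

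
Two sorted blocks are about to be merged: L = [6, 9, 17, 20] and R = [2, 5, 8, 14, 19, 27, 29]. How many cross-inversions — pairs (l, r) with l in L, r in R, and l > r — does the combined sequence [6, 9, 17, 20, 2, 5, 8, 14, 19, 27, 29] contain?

Count, for every r in R, how many entries of L exceed r:
r = 2: 6, 9, 17, 20 → 4
r = 5: 6, 9, 17, 20 → 4
r = 8: 9, 17, 20 → 3
r = 14: 17, 20 → 2
r = 19: 20 → 1
r = 27: none → 0
r = 29: none → 0
Cross-inversions: 4 + 4 + 3 + 2 + 1 + 0 + 0 = 14

14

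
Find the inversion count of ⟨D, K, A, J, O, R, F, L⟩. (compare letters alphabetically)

9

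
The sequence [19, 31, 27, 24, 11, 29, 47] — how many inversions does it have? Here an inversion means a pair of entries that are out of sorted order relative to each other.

Out-of-order index pairs (0-indexed):
(0,4): 19 > 11
(1,2): 31 > 27
(1,3): 31 > 24
(1,4): 31 > 11
(1,5): 31 > 29
(2,3): 27 > 24
(2,4): 27 > 11
(3,4): 24 > 11
That's 8 pairs.

8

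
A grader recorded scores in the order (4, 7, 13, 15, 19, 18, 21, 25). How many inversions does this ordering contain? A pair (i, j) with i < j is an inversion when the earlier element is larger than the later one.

1 inversion

Sweep left to right; for each value list the smaller values that follow it:
4 → none → 0
7 → none → 0
13 → none → 0
15 → none → 0
19 → 18 → 1
18 → none → 0
21 → none → 0
25 → none → 0
Sum: 0 + 0 + 0 + 0 + 1 + 0 + 0 + 0 = 1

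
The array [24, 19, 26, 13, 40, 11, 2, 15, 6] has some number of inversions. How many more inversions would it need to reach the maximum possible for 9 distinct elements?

Maximum inversions for 9 distinct elements is C(9, 2) = 9·8/2 = 36.
Current inversions — for each element, count later smaller elements:
24: 6
19: 5
26: 5
13: 3
40: 4
11: 2
2: 0
15: 1
6: 0
Current total: 6 + 5 + 5 + 3 + 4 + 2 + 0 + 1 + 0 = 26
Shortfall: 36 − 26 = 10

10 inversions short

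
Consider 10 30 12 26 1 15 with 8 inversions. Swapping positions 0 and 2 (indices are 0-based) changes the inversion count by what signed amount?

+1

Positions 0 and 2 hold 10 and 12; after swapping, the array is [12, 30, 10, 26, 1, 15].
For each element, count later entries that are smaller:
12 → 10, 1 → 2
30 → 10, 26, 1, 15 → 4
10 → 1 → 1
26 → 1, 15 → 2
1 → none → 0
15 → none → 0
Sum: 2 + 4 + 1 + 2 + 0 + 0 = 9
Change: 9 − 8 = +1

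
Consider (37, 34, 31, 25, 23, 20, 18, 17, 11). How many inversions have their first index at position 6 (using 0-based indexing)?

2 such elements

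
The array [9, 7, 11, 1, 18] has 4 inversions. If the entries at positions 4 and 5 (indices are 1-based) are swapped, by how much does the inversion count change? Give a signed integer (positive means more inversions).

+1

Positions 4 and 5 hold 1 and 18; after swapping, the array is [9, 7, 11, 18, 1].
Element-by-element contributions:
9: 2
7: 1
11: 1
18: 1
1: 0
Sum: 2 + 1 + 1 + 1 + 0 = 5
Change: 5 − 4 = +1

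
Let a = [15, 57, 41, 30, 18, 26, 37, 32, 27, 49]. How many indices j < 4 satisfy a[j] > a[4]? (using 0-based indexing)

3 such elements

The element at index 4 is 18.
Elements before it: 15, 57, 41, 30
Those larger than 18: 57, 41, 30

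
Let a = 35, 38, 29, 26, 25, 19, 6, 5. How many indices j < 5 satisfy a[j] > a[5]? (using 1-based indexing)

4 such elements

The element at index 5 is 25.
Elements before it: 35, 38, 29, 26
Those larger than 25: 35, 38, 29, 26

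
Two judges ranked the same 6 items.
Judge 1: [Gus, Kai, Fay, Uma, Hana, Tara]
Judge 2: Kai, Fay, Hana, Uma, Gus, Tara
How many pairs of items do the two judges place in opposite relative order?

Assign each item its position (1..6) in the first ordering, then rewrite the second ordering as that position sequence:
positions: Gus→1, Kai→2, Fay→3, Uma→4, Hana→5, Tara→6
second ordering as positions: [2, 3, 5, 4, 1, 6]
Discordant pairs = inversions in this position sequence.
2: 1 → 1
3: 1 → 1
5: 4, 1 → 2
4: 1 → 1
1: 0
6: 0
Total: 1 + 1 + 2 + 1 + 0 + 0 = 5

5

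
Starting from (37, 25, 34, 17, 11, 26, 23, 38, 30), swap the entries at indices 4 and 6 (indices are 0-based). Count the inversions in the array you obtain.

There are 19 inversions.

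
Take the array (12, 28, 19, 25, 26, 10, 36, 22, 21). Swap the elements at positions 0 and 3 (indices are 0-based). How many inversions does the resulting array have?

Positions 0 and 3 hold 12 and 25; after swapping, the array is [25, 28, 19, 12, 26, 10, 36, 22, 21].
Count, for each position, how many later elements it exceeds:
25: 5
28: 6
19: 2
12: 1
26: 3
10: 0
36: 2
22: 1
21: 0
Sum: 5 + 6 + 2 + 1 + 3 + 0 + 2 + 1 + 0 = 20

20 inversions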